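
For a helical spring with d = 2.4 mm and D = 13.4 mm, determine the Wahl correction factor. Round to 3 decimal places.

1.274

C = D/d = 13.4/2.4 = 5.5833
K_W = (4C−1)/(4C−4) + 0.615/C = 21.333/18.333 + 0.1101 = 1.2738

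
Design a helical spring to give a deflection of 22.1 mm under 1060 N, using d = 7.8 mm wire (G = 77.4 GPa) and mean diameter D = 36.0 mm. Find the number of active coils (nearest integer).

16

Required rate k = F/δ = 1060/22.1 = 47.964 N/mm
N_a = Gd⁴/(8D³k) = (77.4×10³ × 7.8⁴)/(8 × 36.0³ × 47.964)
    = 2.86497e+08 / 1.79024e+07 = 16 → 16 coils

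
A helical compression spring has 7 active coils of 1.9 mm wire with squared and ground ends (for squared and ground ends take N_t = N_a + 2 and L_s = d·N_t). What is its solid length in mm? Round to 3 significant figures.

17.1 mm

squared and ground ends: N_t = N_a + 2 = 7 + 2 = 9
L_s = d·N_t = 1.9 × 9 = 17.1 mm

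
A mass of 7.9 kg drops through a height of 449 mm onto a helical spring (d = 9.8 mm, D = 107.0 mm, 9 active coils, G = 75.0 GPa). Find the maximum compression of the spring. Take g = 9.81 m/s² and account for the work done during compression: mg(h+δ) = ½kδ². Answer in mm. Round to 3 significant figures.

105 mm

k = Gd⁴/(8D³N_a) = (75.0×10³)(9.8⁴)/(8·107.0³·9) = 7.843 N/mm
W = mg = 7.9 × 9.81 = 77.499 N
½kδ² − Wδ − Wh = 0 → δ = (W + √(W² + 2kWh))/k
δ = (77.499 + √(6006.1 + 545826))/7.843 = (77.499 + 742.85)/7.843 = 104.6 mm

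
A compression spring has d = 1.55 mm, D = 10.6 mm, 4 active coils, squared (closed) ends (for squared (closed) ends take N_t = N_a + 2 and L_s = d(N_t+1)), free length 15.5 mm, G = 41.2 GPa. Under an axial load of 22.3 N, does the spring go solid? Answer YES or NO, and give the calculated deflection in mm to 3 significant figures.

NO, δ = 3.57 mm

k = Gd⁴/(8D³N_a) = (41.2×10³)(1.55⁴)/(8·10.6³·4) = 6.2396 N/mm
N_t = 6; L_s = 1.55·7 = 10.85 mm; δ_solid = L₀ − L_s = 15.5 − 10.85 = 4.65 mm
δ = F/k = 22.3/6.2396 = 3.5739 mm
δ < δ_solid → spring does not go solid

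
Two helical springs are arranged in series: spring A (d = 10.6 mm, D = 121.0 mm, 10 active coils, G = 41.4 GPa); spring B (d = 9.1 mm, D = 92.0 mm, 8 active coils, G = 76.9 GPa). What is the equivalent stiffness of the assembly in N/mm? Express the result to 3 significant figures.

k_A = Gd⁴/(8D³N_a) = (41.4×10³)(10.6⁴)/(8·121.0³·10) = 3.6879 N/mm
k_B = Gd⁴/(8D³N_a) = (76.9×10³)(9.1⁴)/(8·92.0³·8) = 10.582 N/mm
Series: 1/k_eq = 1/3.6879 + 1/10.582 = 0.36566; k_eq = 2.7348 N/mm

2.73 N/mm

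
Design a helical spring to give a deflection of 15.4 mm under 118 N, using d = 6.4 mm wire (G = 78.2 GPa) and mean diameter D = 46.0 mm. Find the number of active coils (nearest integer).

Required rate k = F/δ = 118/15.4 = 7.6623 N/mm
N_a = Gd⁴/(8D³k) = (78.2×10³ × 6.4⁴)/(8 × 46.0³ × 7.6623)
    = 1.31198e+08 / 5.96657e+06 = 21.99 → 22 coils

22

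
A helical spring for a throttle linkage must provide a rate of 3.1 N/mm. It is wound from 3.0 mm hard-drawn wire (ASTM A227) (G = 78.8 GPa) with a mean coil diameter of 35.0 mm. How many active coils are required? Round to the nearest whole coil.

N_a = Gd⁴/(8D³k) = (78.8×10³ × 3.0⁴)/(8 × 35.0³ × 3.1)
    = 6.3828e+06 / 1.0633e+06 = 6.003 → 6 coils

6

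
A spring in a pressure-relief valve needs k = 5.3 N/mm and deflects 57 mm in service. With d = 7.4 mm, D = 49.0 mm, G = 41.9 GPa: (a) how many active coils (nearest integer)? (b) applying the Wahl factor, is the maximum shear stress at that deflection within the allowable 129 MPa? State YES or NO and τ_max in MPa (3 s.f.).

(a) 25 coils; (b) YES, τ_max = 115 MPa

N_a = Gd⁴/(8D³k) = (41.9×10³)(7.4⁴)/(8·49.0³·5.3) = 25.19 → N_a = 25
Actual rate k = Gd⁴/(8D³·25) = 5.3398 N/mm
Working load F = kδ = 5.3398·57 = 304.37 N
C = 49.0/7.4 = 6.6216; K_W = (4C−1)/(4C−4)+0.615/C = 1.2263
τ_max = K_W·8FD/(πd³) = 1.2263·93.721 = 114.93 MPa
τ_max ≤ 129 MPa → acceptable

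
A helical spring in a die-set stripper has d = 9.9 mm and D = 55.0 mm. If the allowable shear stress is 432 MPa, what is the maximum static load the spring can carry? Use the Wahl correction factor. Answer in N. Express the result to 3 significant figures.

2350 N

C = D/d = 55.0/9.9 = 5.5556
K_W = (4C−1)/(4C−4) + 0.615/C = 21.222/18.222 + 0.1107 = 1.2753
τ_max = K·8FD/(πd³) → F_max = τ_allow·πd³/(8DK)
F_max = 432·π·9.9³/(8·55.0·1.2753) = 1.3169e+06/561.15 = 2346.7 N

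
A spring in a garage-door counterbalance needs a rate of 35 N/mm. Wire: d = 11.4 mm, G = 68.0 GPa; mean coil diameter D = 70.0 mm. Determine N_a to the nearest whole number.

N_a = Gd⁴/(8D³k) = (68.0×10³ × 11.4⁴)/(8 × 70.0³ × 35)
    = 1.14849e+09 / 9.604e+07 = 11.96 → 12 coils

12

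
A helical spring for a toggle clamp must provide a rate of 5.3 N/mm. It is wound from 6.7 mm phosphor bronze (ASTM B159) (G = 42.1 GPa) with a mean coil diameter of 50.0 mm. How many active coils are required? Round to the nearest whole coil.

N_a = Gd⁴/(8D³k) = (42.1×10³ × 6.7⁴)/(8 × 50.0³ × 5.3)
    = 8.48362e+07 / 5.3e+06 = 16.01 → 16 coils

16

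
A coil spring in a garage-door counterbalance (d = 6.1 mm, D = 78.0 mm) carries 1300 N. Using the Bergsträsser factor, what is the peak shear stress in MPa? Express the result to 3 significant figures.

Spring index C = D/d = 78.0/6.1 = 12.7869
K_B = (4C+2)/(4C−3) = 53.148/48.148 = 1.1038
τ₀ = 8FD/(πd³) = 8·1300·78.0/(π·6.1³) = 811200/713.08 = 1137.6 MPa
τ_max = K·τ₀ = 1.1038 × 1137.6 = 1255.7 MPa

1260 MPa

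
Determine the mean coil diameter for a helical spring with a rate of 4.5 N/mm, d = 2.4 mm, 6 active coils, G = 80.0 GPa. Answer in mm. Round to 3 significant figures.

D = (Gd⁴/(8N_a·k))^(1/3) = (80.0×10³·2.4⁴/(8·6·4.5))^(1/3)
  = (12288)^(1/3) = 23.0760 mm

23.1 mm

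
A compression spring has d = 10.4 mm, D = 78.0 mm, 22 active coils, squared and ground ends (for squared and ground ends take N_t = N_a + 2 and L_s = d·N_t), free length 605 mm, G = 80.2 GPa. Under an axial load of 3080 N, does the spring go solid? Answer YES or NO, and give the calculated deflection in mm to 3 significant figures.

k = Gd⁴/(8D³N_a) = (80.2×10³)(10.4⁴)/(8·78.0³·22) = 11.233 N/mm
N_t = 24; L_s = 10.4·24 = 249.6 mm; δ_solid = L₀ − L_s = 605 − 249.6 = 355.4 mm
δ = F/k = 3080/11.233 = 274.18 mm
δ < δ_solid → spring does not go solid

NO, δ = 274 mm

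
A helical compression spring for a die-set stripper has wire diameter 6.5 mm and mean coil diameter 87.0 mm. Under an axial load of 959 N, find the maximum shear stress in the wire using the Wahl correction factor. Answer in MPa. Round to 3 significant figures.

856 MPa

Spring index C = D/d = 87.0/6.5 = 13.3846
K_W = (4C−1)/(4C−4) + 0.615/C = 52.538/49.538 + 0.0459 = 1.1065
τ₀ = 8FD/(πd³) = 8·959·87.0/(π·6.5³) = 667464/862.76 = 773.64 MPa
τ_max = K·τ₀ = 1.1065 × 773.64 = 856.04 MPa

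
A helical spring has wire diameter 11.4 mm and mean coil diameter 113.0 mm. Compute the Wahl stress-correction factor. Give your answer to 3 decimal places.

C = D/d = 113.0/11.4 = 9.9123
K_W = (4C−1)/(4C−4) + 0.615/C = 38.649/35.649 + 0.0620 = 1.1462

1.146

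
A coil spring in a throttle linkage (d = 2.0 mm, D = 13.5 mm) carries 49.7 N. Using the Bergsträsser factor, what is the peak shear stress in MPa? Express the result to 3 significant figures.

Spring index C = D/d = 13.5/2.0 = 6.7500
K_B = (4C+2)/(4C−3) = 29.000/24.000 = 1.2083
τ₀ = 8FD/(πd³) = 8·49.7·13.5/(π·2.0³) = 5367.6/25.133 = 213.57 MPa
τ_max = K·τ₀ = 1.2083 × 213.57 = 258.06 MPa

258 MPa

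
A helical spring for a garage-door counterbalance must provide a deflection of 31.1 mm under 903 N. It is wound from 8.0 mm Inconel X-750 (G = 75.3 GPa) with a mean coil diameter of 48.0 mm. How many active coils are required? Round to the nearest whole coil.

Required rate k = F/δ = 903/31.1 = 29.035 N/mm
N_a = Gd⁴/(8D³k) = (75.3×10³ × 8.0⁴)/(8 × 48.0³ × 29.035)
    = 3.08429e+08 / 2.56886e+07 = 12.01 → 12 coils

12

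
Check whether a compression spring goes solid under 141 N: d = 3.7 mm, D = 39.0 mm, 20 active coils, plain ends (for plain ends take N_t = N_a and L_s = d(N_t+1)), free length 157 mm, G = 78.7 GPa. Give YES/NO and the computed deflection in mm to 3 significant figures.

k = Gd⁴/(8D³N_a) = (78.7×10³)(3.7⁴)/(8·39.0³·20) = 1.5541 N/mm
N_t = 20; L_s = 3.7·21 = 77.7 mm; δ_solid = L₀ − L_s = 157 − 77.7 = 79.3 mm
δ = F/k = 141/1.5541 = 90.73 mm
δ ≥ δ_solid → spring goes solid

YES, δ = 90.7 mm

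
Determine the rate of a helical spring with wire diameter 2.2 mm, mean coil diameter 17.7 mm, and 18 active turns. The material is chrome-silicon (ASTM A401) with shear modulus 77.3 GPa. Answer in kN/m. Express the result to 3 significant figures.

2.27 kN/m

k = Gd⁴/(8D³N_a) = (77.3×10³ × 2.2⁴) / (8 × 17.7³ × 18)
  = 1.8108e+06 / 798514 = 2.2677 N/mm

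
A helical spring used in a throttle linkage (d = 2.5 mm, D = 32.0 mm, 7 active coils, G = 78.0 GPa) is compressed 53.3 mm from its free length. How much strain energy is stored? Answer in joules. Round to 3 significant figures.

k = Gd⁴/(8D³N_a) = (78.0×10³)(2.5⁴)/(8·32.0³·7) = 1.6604 N/mm
U = ½kδ² = 0.5 × 1.6604 × 53.3² = 2358.5 N·mm = 2.3585 J

2.36 J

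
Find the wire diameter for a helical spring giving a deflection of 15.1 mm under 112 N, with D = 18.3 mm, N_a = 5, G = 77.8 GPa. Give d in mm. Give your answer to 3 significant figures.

Required rate k = F/δ = 112/15.1 = 7.4172 N/mm
d = (8D³N_a·k / G)^(1/4) = (8·18.3³·5·7.4172 / (77.8×10³))^0.25
  = (23.371)^0.25 = 2.1987 mm

2.20 mm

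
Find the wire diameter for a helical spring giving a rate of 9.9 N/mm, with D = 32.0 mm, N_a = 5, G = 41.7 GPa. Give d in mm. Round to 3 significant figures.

d = (8D³N_a·k / G)^(1/4) = (8·32.0³·5·9.9 / (41.7×10³))^0.25
  = (311.18)^0.25 = 4.2000 mm

4.20 mm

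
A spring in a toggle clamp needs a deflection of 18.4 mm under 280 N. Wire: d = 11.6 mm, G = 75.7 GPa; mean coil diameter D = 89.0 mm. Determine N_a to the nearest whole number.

16

Required rate k = F/δ = 280/18.4 = 15.217 N/mm
N_a = Gd⁴/(8D³k) = (75.7×10³ × 11.6⁴)/(8 × 89.0³ × 15.217)
    = 1.37065e+09 / 8.58223e+07 = 15.97 → 16 coils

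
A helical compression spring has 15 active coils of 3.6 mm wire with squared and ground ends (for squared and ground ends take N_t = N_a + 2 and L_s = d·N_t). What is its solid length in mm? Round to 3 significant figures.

61.2 mm

squared and ground ends: N_t = N_a + 2 = 15 + 2 = 17
L_s = d·N_t = 3.6 × 17 = 61.2 mm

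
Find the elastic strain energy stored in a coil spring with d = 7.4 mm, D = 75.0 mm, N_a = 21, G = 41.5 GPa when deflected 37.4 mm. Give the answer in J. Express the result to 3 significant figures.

1.23 J

k = Gd⁴/(8D³N_a) = (41.5×10³)(7.4⁴)/(8·75.0³·21) = 1.7558 N/mm
U = ½kδ² = 0.5 × 1.7558 × 37.4² = 1228 N·mm = 1.228 J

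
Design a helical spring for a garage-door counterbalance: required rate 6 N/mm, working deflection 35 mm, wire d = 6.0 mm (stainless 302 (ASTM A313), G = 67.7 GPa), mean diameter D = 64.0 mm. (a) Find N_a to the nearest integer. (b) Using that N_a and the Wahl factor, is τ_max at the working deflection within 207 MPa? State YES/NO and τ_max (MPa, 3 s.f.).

(a) 7 coils; (b) YES, τ_max = 179 MPa

N_a = Gd⁴/(8D³k) = (67.7×10³)(6.0⁴)/(8·64.0³·6) = 6.973 → N_a = 7
Actual rate k = Gd⁴/(8D³·7) = 5.9768 N/mm
Working load F = kδ = 5.9768·35 = 209.19 N
C = 64.0/6.0 = 10.6667; K_W = (4C−1)/(4C−4)+0.615/C = 1.1352
τ_max = K_W·8FD/(πd³) = 1.1352·157.83 = 179.18 MPa
τ_max ≤ 207 MPa → acceptable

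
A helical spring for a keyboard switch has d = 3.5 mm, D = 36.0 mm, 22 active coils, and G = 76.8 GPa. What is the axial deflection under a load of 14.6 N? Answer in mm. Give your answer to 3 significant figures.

k = Gd⁴/(8D³N_a) = (76.8×10³)(3.5⁴)/(8·36.0³·22) = 1.4035 N/mm
δ = F/k = 14.6 / 1.4035 = 10.403 mm

10.4 mm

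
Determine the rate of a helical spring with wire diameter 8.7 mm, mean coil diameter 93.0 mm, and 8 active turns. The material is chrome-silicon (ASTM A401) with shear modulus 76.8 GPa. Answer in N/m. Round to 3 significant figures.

8550 N/m

k = Gd⁴/(8D³N_a) = (76.8×10³ × 8.7⁴) / (8 × 93.0³ × 8)
  = 4.39985e+08 / 5.14788e+07 = 8.5469 N/mm = 8546.9 N/m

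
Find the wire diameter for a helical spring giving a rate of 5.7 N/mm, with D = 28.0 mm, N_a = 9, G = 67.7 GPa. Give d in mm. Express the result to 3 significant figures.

3.40 mm

d = (8D³N_a·k / G)^(1/4) = (8·28.0³·9·5.7 / (67.7×10³))^0.25
  = (133.07)^0.25 = 3.3964 mm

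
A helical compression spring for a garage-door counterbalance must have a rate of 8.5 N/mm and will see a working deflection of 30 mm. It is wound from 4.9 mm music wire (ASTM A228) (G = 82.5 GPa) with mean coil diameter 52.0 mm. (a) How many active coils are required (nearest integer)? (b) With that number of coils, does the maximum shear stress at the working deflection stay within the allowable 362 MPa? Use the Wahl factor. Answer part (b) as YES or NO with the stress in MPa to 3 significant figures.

(a) 5 coils; (b) YES, τ_max = 324 MPa

N_a = Gd⁴/(8D³k) = (82.5×10³)(4.9⁴)/(8·52.0³·8.5) = 4.974 → N_a = 5
Actual rate k = Gd⁴/(8D³·5) = 8.4561 N/mm
Working load F = kδ = 8.4561·30 = 253.68 N
C = 52.0/4.9 = 10.6122; K_W = (4C−1)/(4C−4)+0.615/C = 1.1360
τ_max = K_W·8FD/(πd³) = 1.1360·285.53 = 324.35 MPa
τ_max ≤ 362 MPa → acceptable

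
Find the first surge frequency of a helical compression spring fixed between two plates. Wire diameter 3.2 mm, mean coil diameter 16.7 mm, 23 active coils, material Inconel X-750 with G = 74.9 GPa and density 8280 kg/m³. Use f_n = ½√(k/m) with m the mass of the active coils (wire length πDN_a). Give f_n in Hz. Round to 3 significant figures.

169 Hz

k = Gd⁴/(8D³N_a) = (74.9×10³)(3.2⁴)/(8·16.7³·23) = 9.1646 N/mm = 9164.6 N/m
Wire length L = πDN_a = π·16.7·23 = 1206.7 mm
m = ρ·(πd²/4)·L = 8280 × 8.0425×10⁻⁶ m² × 1.2067 m = 0.080355 kg
f_n = ½√(k/m) = 0.5·√(9164.6/0.080355) = 0.5·√(1.1405e+05) = 168.86 Hz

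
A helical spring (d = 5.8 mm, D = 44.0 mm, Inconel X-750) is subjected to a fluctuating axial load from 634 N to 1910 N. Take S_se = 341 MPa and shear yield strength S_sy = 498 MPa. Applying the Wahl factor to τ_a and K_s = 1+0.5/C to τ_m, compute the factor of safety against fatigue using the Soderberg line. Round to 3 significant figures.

0.351

C = D/d = 44.0/5.8 = 7.5862; K_W = (4C−1)/(4C−4)+0.615/C = 1.1949; K_s = 1+0.5/C = 1.0659
F_a = (F_max−F_min)/2 = 638 N; F_m = (F_max+F_min)/2 = 1272 N
τ_a = K_W·8F_aD/(πd³) = 1.1949 × 366.38 = 437.8 MPa
τ_m = K_s·8F_mD/(πd³) = 1.0659 × 730.46 = 778.6 MPa
Soderberg: 1/n_f = τ_a/S_se + τ_m/S_sy = 437.8/341 + 778.6/498 = 1.28387 + 1.56346 = 2.8473
n_f = 1/2.8473 = 0.3512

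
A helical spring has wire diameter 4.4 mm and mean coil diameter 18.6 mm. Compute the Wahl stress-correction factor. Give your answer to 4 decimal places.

C = D/d = 18.6/4.4 = 4.2273
K_W = (4C−1)/(4C−4) + 0.615/C = 15.909/12.909 + 0.1455 = 1.3779

1.3779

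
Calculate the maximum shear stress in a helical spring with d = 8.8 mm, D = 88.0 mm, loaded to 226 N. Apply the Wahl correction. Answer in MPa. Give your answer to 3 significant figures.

Spring index C = D/d = 88.0/8.8 = 10.0000
K_W = (4C−1)/(4C−4) + 0.615/C = 39.000/36.000 + 0.0615 = 1.1448
τ₀ = 8FD/(πd³) = 8·226·88.0/(π·8.8³) = 159104/2140.9 = 74.316 MPa
τ_max = K·τ₀ = 1.1448 × 74.316 = 85.08 MPa

85.1 MPa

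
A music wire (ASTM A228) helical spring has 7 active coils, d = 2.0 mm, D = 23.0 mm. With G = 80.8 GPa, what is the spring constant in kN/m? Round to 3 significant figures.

1.90 kN/m

k = Gd⁴/(8D³N_a) = (80.8×10³ × 2.0⁴) / (8 × 23.0³ × 7)
  = 1.2928e+06 / 681352 = 1.8974 N/mm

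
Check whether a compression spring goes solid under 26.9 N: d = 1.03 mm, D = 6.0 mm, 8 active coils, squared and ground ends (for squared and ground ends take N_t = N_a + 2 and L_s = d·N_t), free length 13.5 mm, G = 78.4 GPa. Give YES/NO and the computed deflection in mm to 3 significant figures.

k = Gd⁴/(8D³N_a) = (78.4×10³)(1.03⁴)/(8·6.0³·8) = 6.3831 N/mm
N_t = 10; L_s = 1.03·10 = 10.3 mm; δ_solid = L₀ − L_s = 13.5 − 10.3 = 3.2 mm
δ = F/k = 26.9/6.3831 = 4.2143 mm
δ ≥ δ_solid → spring goes solid

YES, δ = 4.21 mm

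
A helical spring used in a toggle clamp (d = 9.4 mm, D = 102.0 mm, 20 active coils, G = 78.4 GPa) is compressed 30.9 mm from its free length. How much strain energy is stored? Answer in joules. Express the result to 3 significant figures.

k = Gd⁴/(8D³N_a) = (78.4×10³)(9.4⁴)/(8·102.0³·20) = 3.605 N/mm
U = ½kδ² = 0.5 × 3.605 × 30.9² = 1721.1 N·mm = 1.7211 J

1.72 J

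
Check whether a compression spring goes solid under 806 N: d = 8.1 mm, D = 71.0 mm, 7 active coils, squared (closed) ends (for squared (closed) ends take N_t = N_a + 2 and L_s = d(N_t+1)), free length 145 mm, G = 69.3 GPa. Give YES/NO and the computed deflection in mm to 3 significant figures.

k = Gd⁴/(8D³N_a) = (69.3×10³)(8.1⁴)/(8·71.0³·7) = 14.884 N/mm
N_t = 9; L_s = 8.1·10 = 81 mm; δ_solid = L₀ − L_s = 145 − 81 = 64 mm
δ = F/k = 806/14.884 = 54.153 mm
δ < δ_solid → spring does not go solid

NO, δ = 54.2 mm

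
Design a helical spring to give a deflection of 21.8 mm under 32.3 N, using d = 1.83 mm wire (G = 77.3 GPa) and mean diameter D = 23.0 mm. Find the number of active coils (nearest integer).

Required rate k = F/δ = 32.3/21.8 = 1.4817 N/mm
N_a = Gd⁴/(8D³k) = (77.3×10³ × 1.83⁴)/(8 × 23.0³ × 1.4817)
    = 866930 / 144218 = 6.011 → 6 coils

6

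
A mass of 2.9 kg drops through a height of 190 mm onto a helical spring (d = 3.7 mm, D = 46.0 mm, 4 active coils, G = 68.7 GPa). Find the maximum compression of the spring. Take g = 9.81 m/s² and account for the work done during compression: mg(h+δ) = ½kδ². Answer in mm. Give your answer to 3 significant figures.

k = Gd⁴/(8D³N_a) = (68.7×10³)(3.7⁴)/(8·46.0³·4) = 4.1337 N/mm
W = mg = 2.9 × 9.81 = 28.449 N
½kδ² − Wδ − Wh = 0 → δ = (W + √(W² + 2kWh))/k
δ = (28.449 + √(809.35 + 44688))/4.1337 = (28.449 + 213.3)/4.1337 = 58.483 mm

58.5 mm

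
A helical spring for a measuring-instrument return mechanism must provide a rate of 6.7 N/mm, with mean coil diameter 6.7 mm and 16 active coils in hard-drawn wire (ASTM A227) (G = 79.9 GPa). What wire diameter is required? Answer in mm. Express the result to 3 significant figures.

d = (8D³N_a·k / G)^(1/4) = (8·6.7³·16·6.7 / (79.9×10³))^0.25
  = (3.2282)^0.25 = 1.3404 mm

1.34 mm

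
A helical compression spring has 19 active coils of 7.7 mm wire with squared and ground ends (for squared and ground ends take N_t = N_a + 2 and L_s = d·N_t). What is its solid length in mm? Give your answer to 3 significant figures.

squared and ground ends: N_t = N_a + 2 = 19 + 2 = 21
L_s = d·N_t = 7.7 × 21 = 161.7 mm

162 mm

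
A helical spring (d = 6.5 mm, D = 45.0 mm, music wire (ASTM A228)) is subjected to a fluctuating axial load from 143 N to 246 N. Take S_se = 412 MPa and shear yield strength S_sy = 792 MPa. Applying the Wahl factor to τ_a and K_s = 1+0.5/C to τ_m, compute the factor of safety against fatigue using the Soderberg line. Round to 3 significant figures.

5.77

C = D/d = 45.0/6.5 = 6.9231; K_W = (4C−1)/(4C−4)+0.615/C = 1.2155; K_s = 1+0.5/C = 1.0722
F_a = (F_max−F_min)/2 = 51.5 N; F_m = (F_max+F_min)/2 = 194.5 N
τ_a = K_W·8F_aD/(πd³) = 1.2155 × 21.489 = 26.119 MPa
τ_m = K_s·8F_mD/(πd³) = 1.0722 × 81.158 = 87.02 MPa
Soderberg: 1/n_f = τ_a/S_se + τ_m/S_sy = 26.119/412 + 87.02/792 = 0.06340 + 0.10987 = 0.17327
n_f = 1/0.17327 = 5.771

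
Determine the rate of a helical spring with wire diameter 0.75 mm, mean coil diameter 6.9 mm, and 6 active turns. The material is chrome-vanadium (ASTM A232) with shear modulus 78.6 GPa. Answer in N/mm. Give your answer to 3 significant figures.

k = Gd⁴/(8D³N_a) = (78.6×10³ × 0.75⁴) / (8 × 6.9³ × 6)
  = 24869.5 / 15768.4 = 1.5772 N/mm

1.58 N/mm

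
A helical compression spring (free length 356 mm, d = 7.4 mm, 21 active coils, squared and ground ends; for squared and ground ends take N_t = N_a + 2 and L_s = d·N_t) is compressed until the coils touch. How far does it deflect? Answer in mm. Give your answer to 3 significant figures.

186 mm

N_t = 23; L_s = 7.4·23 = 170.2 mm
δ_solid = L₀ − L_s = 356 − 170.2 = 185.8 mm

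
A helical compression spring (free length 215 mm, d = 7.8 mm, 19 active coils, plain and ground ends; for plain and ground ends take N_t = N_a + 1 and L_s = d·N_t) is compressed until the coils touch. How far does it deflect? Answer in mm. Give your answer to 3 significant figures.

N_t = 20; L_s = 7.8·20 = 156 mm
δ_solid = L₀ − L_s = 215 − 156 = 59 mm

59.0 mm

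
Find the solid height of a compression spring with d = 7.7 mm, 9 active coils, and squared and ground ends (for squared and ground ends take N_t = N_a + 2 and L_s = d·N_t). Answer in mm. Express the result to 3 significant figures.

84.7 mm

squared and ground ends: N_t = N_a + 2 = 9 + 2 = 11
L_s = d·N_t = 7.7 × 11 = 84.7 mm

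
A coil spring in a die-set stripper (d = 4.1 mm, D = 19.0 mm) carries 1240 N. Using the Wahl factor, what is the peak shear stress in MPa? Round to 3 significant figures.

1170 MPa

Spring index C = D/d = 19.0/4.1 = 4.6341
K_W = (4C−1)/(4C−4) + 0.615/C = 17.537/14.537 + 0.1327 = 1.3391
τ₀ = 8FD/(πd³) = 8·1240·19.0/(π·4.1³) = 188480/216.52 = 870.49 MPa
τ_max = K·τ₀ = 1.3391 × 870.49 = 1165.7 MPa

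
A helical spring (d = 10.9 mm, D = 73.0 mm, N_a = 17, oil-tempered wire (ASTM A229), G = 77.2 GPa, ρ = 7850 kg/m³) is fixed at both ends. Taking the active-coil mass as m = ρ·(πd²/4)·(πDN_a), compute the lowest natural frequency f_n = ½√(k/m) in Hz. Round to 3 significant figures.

k = Gd⁴/(8D³N_a) = (77.2×10³)(10.9⁴)/(8·73.0³·17) = 20.598 N/mm = 20598 N/m
Wire length L = πDN_a = π·73.0·17 = 3898.7 mm
m = ρ·(πd²/4)·L = 7850 × 93.313×10⁻⁶ m² × 3.8987 m = 2.8558 kg
f_n = ½√(k/m) = 0.5·√(20598/2.8558) = 0.5·√(7212.4) = 42.463 Hz

42.5 Hz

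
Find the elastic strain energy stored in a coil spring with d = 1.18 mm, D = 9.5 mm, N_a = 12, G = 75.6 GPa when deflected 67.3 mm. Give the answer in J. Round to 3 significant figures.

k = Gd⁴/(8D³N_a) = (75.6×10³)(1.18⁴)/(8·9.5³·12) = 1.7808 N/mm
U = ½kδ² = 0.5 × 1.7808 × 67.3² = 4032.8 N·mm = 4.0328 J

4.03 J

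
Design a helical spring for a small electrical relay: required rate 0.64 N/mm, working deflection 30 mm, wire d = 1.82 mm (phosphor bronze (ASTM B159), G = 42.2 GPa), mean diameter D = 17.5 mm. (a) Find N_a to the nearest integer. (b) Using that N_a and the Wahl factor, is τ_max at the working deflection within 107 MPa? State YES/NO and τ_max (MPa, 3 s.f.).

N_a = Gd⁴/(8D³k) = (42.2×10³)(1.82⁴)/(8·17.5³·0.64) = 16.87 → N_a = 17
Actual rate k = Gd⁴/(8D³·17) = 0.63525 N/mm
Working load F = kδ = 0.63525·30 = 19.058 N
C = 17.5/1.82 = 9.6154; K_W = (4C−1)/(4C−4)+0.615/C = 1.1510
τ_max = K_W·8FD/(πd³) = 1.1510·140.87 = 162.15 MPa
τ_max > 107 MPa → exceeds allowable

(a) 17 coils; (b) NO, τ_max = 162 MPa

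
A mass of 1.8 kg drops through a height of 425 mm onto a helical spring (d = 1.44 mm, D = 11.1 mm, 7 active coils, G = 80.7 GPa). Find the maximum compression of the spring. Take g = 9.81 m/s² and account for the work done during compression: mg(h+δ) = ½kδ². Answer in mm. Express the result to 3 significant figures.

k = Gd⁴/(8D³N_a) = (80.7×10³)(1.44⁴)/(8·11.1³·7) = 4.5307 N/mm
W = mg = 1.8 × 9.81 = 17.658 N
½kδ² − Wδ − Wh = 0 → δ = (W + √(W² + 2kWh))/k
δ = (17.658 + √(311.8 + 68002.8))/4.5307 = (17.658 + 261.37)/4.5307 = 61.586 mm

61.6 mm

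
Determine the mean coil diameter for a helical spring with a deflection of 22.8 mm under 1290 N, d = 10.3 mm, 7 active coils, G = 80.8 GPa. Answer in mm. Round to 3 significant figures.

66.0 mm

Required rate k = F/δ = 1290/22.8 = 56.579 N/mm
D = (Gd⁴/(8N_a·k))^(1/3) = (80.8×10³·10.3⁴/(8·7·56.579))^(1/3)
  = (287023)^(1/3) = 65.9638 mm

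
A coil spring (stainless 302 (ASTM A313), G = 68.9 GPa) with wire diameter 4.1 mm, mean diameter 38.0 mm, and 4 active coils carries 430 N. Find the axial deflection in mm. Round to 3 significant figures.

38.8 mm

k = Gd⁴/(8D³N_a) = (68.9×10³)(4.1⁴)/(8·38.0³·4) = 11.088 N/mm
δ = F/k = 430 / 11.088 = 38.781 mm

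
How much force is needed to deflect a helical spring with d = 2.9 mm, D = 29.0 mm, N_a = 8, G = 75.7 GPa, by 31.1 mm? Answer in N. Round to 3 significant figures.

k = Gd⁴/(8D³N_a) = (75.7×10³)(2.9⁴)/(8·29.0³·8) = 3.4302 N/mm
F = k·δ = 3.4302 × 31.1 = 106.68 N

107 N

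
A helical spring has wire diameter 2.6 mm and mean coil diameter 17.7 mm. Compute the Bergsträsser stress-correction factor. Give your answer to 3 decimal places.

C = D/d = 17.7/2.6 = 6.8077
K_B = (4C+2)/(4C−3) = 29.231/24.231 = 1.2063

1.206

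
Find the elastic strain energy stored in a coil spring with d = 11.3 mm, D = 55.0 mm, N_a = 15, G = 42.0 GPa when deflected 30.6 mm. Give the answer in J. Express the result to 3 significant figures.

k = Gd⁴/(8D³N_a) = (42.0×10³)(11.3⁴)/(8·55.0³·15) = 34.3 N/mm
U = ½kδ² = 0.5 × 34.3 × 30.6² = 16059 N·mm = 16.059 J

16.1 J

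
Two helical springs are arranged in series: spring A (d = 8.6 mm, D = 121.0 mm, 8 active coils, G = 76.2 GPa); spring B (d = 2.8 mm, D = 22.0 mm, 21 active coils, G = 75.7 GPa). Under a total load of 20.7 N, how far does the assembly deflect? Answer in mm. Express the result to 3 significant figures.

13.6 mm

k_A = Gd⁴/(8D³N_a) = (76.2×10³)(8.6⁴)/(8·121.0³·8) = 3.6763 N/mm
k_B = Gd⁴/(8D³N_a) = (75.7×10³)(2.8⁴)/(8·22.0³·21) = 2.6011 N/mm
Series: 1/k_eq = 1/3.6763 + 1/2.6011 = 0.65647; k_eq = 1.5233 N/mm
δ = F/k_eq = 20.7/1.5233 = 13.589 mm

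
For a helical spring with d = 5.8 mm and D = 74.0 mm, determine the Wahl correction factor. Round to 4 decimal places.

C = D/d = 74.0/5.8 = 12.7586
K_W = (4C−1)/(4C−4) + 0.615/C = 50.034/47.034 + 0.0482 = 1.1120

1.1120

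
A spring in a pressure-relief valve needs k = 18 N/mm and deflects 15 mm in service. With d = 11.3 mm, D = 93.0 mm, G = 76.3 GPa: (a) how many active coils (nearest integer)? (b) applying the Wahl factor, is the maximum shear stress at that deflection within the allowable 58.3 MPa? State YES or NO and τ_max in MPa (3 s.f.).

N_a = Gd⁴/(8D³k) = (76.3×10³)(11.3⁴)/(8·93.0³·18) = 10.74 → N_a = 11
Actual rate k = Gd⁴/(8D³·11) = 17.575 N/mm
Working load F = kδ = 17.575·15 = 263.63 N
C = 93.0/11.3 = 8.2301; K_W = (4C−1)/(4C−4)+0.615/C = 1.1785
τ_max = K_W·8FD/(πd³) = 1.1785·43.27 = 50.992 MPa
τ_max ≤ 58.3 MPa → acceptable

(a) 11 coils; (b) YES, τ_max = 51.0 MPa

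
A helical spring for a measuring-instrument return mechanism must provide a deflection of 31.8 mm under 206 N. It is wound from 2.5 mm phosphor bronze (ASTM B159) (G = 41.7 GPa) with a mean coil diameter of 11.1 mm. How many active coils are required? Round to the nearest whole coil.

Required rate k = F/δ = 206/31.8 = 6.478 N/mm
N_a = Gd⁴/(8D³k) = (41.7×10³ × 2.5⁴)/(8 × 11.1³ × 6.478)
    = 1.62891e+06 / 70876 = 22.98 → 23 coils

23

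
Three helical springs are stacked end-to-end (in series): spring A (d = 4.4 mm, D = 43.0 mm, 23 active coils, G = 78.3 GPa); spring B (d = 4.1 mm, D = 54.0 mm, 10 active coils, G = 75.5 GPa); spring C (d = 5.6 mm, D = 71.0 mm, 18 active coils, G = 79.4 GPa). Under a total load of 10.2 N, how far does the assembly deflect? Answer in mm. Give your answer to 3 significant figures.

17.8 mm

k_A = Gd⁴/(8D³N_a) = (78.3×10³)(4.4⁴)/(8·43.0³·23) = 2.0061 N/mm
k_B = Gd⁴/(8D³N_a) = (75.5×10³)(4.1⁴)/(8·54.0³·10) = 1.6936 N/mm
k_C = Gd⁴/(8D³N_a) = (79.4×10³)(5.6⁴)/(8·71.0³·18) = 1.5151 N/mm
Series: 1/k_eq = 1/2.0061 + 1/1.6936 + 1/1.5151 = 1.749; k_eq = 0.57176 N/mm
δ = F/k_eq = 10.2/0.57176 = 17.84 mm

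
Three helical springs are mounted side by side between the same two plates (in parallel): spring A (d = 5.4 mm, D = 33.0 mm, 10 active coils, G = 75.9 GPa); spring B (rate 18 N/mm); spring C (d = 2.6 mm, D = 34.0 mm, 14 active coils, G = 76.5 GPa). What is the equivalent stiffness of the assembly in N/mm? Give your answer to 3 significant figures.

41.2 N/mm

k_A = Gd⁴/(8D³N_a) = (75.9×10³)(5.4⁴)/(8·33.0³·10) = 22.448 N/mm
k_C = Gd⁴/(8D³N_a) = (76.5×10³)(2.6⁴)/(8·34.0³·14) = 0.79415 N/mm
Parallel: k_eq = 22.448 + 18 + 0.79415 = 41.243 N/mm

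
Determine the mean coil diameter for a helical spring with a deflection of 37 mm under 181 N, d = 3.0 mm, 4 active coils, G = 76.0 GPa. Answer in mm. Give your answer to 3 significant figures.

Required rate k = F/δ = 181/37 = 4.8919 N/mm
D = (Gd⁴/(8N_a·k))^(1/3) = (76.0×10³·3.0⁴/(8·4·4.8919))^(1/3)
  = (39325.3)^(1/3) = 34.0061 mm

34.0 mm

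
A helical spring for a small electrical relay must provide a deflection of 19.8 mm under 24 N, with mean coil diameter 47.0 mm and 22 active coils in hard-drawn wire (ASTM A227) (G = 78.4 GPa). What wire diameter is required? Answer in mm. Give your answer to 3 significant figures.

Required rate k = F/δ = 24/19.8 = 1.2121 N/mm
d = (8D³N_a·k / G)^(1/4) = (8·47.0³·22·1.2121 / (78.4×10³))^0.25
  = (282.51)^0.25 = 4.0998 mm

4.10 mm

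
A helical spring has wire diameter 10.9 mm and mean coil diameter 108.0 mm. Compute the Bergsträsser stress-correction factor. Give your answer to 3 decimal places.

1.136

C = D/d = 108.0/10.9 = 9.9083
K_B = (4C+2)/(4C−3) = 41.633/36.633 = 1.1365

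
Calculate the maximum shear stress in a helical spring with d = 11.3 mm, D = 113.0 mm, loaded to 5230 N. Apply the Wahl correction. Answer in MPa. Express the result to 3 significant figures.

1190 MPa

Spring index C = D/d = 113.0/11.3 = 10.0000
K_W = (4C−1)/(4C−4) + 0.615/C = 39.000/36.000 + 0.0615 = 1.1448
τ₀ = 8FD/(πd³) = 8·5230·113.0/(π·11.3³) = 4.72792e+06/4533 = 1043 MPa
τ_max = K·τ₀ = 1.1448 × 1043 = 1194.1 MPa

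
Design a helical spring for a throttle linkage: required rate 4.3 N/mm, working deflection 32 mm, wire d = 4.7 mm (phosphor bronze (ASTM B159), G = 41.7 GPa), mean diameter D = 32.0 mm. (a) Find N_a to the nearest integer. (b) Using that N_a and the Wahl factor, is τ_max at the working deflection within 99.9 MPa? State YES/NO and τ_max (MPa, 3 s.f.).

N_a = Gd⁴/(8D³k) = (41.7×10³)(4.7⁴)/(8·32.0³·4.3) = 18.05 → N_a = 18
Actual rate k = Gd⁴/(8D³·18) = 4.3124 N/mm
Working load F = kδ = 4.3124·32 = 138 N
C = 32.0/4.7 = 6.8085; K_W = (4C−1)/(4C−4)+0.615/C = 1.2194
τ_max = K_W·8FD/(πd³) = 1.2194·108.31 = 132.08 MPa
τ_max > 99.9 MPa → exceeds allowable

(a) 18 coils; (b) NO, τ_max = 132 MPa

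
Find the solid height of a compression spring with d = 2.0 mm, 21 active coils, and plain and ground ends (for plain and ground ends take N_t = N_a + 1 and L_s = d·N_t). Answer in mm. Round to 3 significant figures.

44.0 mm

plain and ground ends: N_t = N_a + 1 = 21 + 1 = 22
L_s = d·N_t = 2.0 × 22 = 44 mm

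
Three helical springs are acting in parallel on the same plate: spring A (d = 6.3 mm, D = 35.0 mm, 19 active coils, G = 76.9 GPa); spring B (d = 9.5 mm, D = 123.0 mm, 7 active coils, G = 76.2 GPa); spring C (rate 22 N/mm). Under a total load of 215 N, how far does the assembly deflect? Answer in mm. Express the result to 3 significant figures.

k_A = Gd⁴/(8D³N_a) = (76.9×10³)(6.3⁴)/(8·35.0³·19) = 18.588 N/mm
k_B = Gd⁴/(8D³N_a) = (76.2×10³)(9.5⁴)/(8·123.0³·7) = 5.9559 N/mm
Parallel: k_eq = 18.588 + 5.9559 + 22 = 46.544 N/mm
δ = F/k_eq = 215/46.544 = 4.6193 mm

4.62 mm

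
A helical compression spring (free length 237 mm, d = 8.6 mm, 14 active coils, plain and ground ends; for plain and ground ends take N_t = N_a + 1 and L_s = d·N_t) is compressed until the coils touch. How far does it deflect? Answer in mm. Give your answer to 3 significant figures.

N_t = 15; L_s = 8.6·15 = 129 mm
δ_solid = L₀ − L_s = 237 − 129 = 108 mm

108 mm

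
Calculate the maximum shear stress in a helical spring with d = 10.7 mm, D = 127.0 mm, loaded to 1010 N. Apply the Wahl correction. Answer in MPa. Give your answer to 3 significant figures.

299 MPa

Spring index C = D/d = 127.0/10.7 = 11.8692
K_W = (4C−1)/(4C−4) + 0.615/C = 46.477/43.477 + 0.0518 = 1.1208
τ₀ = 8FD/(πd³) = 8·1010·127.0/(π·10.7³) = 1.02616e+06/3848.6 = 266.63 MPa
τ_max = K·τ₀ = 1.1208 × 266.63 = 298.85 MPa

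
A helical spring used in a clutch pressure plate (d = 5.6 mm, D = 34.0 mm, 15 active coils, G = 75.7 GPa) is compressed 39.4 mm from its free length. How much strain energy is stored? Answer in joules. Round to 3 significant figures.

k = Gd⁴/(8D³N_a) = (75.7×10³)(5.6⁴)/(8·34.0³·15) = 15.784 N/mm
U = ½kδ² = 0.5 × 15.784 × 39.4² = 12252 N·mm = 12.252 J

12.3 J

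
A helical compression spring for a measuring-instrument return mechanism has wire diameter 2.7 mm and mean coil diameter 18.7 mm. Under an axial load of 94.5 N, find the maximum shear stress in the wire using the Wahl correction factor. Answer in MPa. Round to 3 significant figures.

278 MPa

Spring index C = D/d = 18.7/2.7 = 6.9259
K_W = (4C−1)/(4C−4) + 0.615/C = 26.704/23.704 + 0.0888 = 1.2154
τ₀ = 8FD/(πd³) = 8·94.5·18.7/(π·2.7³) = 14137.2/61.836 = 228.62 MPa
τ_max = K·τ₀ = 1.2154 × 228.62 = 277.86 MPa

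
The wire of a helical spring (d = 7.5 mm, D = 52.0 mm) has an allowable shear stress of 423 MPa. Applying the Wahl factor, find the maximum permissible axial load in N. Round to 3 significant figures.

C = D/d = 52.0/7.5 = 6.9333
K_W = (4C−1)/(4C−4) + 0.615/C = 26.733/23.733 + 0.0887 = 1.2151
τ_max = K·8FD/(πd³) → F_max = τ_allow·πd³/(8DK)
F_max = 423·π·7.5³/(8·52.0·1.2151) = 5.6063e+05/505.48 = 1109.1 N

1110 N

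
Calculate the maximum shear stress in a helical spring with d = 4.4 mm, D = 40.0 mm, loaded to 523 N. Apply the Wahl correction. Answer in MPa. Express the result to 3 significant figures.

726 MPa

Spring index C = D/d = 40.0/4.4 = 9.0909
K_W = (4C−1)/(4C−4) + 0.615/C = 35.364/32.364 + 0.0677 = 1.1603
τ₀ = 8FD/(πd³) = 8·523·40.0/(π·4.4³) = 167360/267.61 = 625.38 MPa
τ_max = K·τ₀ = 1.1603 × 625.38 = 725.66 MPa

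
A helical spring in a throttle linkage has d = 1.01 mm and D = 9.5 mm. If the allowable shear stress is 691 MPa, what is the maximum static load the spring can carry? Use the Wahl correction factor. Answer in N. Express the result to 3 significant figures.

C = D/d = 9.5/1.01 = 9.4059
K_W = (4C−1)/(4C−4) + 0.615/C = 36.624/33.624 + 0.0654 = 1.1546
τ_max = K·8FD/(πd³) → F_max = τ_allow·πd³/(8DK)
F_max = 691·π·1.01³/(8·9.5·1.1546) = 2236.6/87.75 = 25.489 N

25.5 N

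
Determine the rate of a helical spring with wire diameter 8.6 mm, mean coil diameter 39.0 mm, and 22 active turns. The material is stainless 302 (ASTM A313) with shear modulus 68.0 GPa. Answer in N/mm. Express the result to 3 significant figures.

k = Gd⁴/(8D³N_a) = (68.0×10³ × 8.6⁴) / (8 × 39.0³ × 22)
  = 3.71966e+08 / 1.04401e+07 = 35.628 N/mm

35.6 N/mm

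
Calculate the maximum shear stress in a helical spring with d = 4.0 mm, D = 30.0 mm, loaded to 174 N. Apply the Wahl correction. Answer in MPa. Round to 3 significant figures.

Spring index C = D/d = 30.0/4.0 = 7.5000
K_W = (4C−1)/(4C−4) + 0.615/C = 29.000/26.000 + 0.0820 = 1.1974
τ₀ = 8FD/(πd³) = 8·174·30.0/(π·4.0³) = 41760/201.06 = 207.7 MPa
τ_max = K·τ₀ = 1.1974 × 207.7 = 248.69 MPa

249 MPa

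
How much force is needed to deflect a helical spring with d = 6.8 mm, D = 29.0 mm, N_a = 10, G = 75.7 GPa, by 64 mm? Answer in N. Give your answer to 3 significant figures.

k = Gd⁴/(8D³N_a) = (75.7×10³)(6.8⁴)/(8·29.0³·10) = 82.956 N/mm
F = k·δ = 82.956 × 64 = 5309.2 N

5310 N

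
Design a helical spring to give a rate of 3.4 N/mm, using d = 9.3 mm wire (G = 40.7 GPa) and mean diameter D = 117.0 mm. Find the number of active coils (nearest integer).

7

N_a = Gd⁴/(8D³k) = (40.7×10³ × 9.3⁴)/(8 × 117.0³ × 3.4)
    = 3.04457e+08 / 4.35639e+07 = 6.989 → 7 coils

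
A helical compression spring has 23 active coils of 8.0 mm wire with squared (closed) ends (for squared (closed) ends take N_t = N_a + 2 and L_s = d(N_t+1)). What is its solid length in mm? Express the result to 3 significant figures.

squared (closed) ends: N_t = N_a + 2 = 23 + 2 = 25
L_s = d·(N_t+1) = 8.0 × 26 = 208 mm

208 mm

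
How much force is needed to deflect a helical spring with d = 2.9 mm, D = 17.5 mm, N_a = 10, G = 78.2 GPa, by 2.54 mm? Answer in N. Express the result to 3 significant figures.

32.8 N

k = Gd⁴/(8D³N_a) = (78.2×10³)(2.9⁴)/(8·17.5³·10) = 12.9 N/mm
F = k·δ = 12.9 × 2.54 = 32.766 N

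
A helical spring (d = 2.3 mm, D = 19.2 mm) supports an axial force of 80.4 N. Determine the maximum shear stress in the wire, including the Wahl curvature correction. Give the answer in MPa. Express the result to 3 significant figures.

Spring index C = D/d = 19.2/2.3 = 8.3478
K_W = (4C−1)/(4C−4) + 0.615/C = 32.391/29.391 + 0.0737 = 1.1757
τ₀ = 8FD/(πd³) = 8·80.4·19.2/(π·2.3³) = 12349.4/38.224 = 323.08 MPa
τ_max = K·τ₀ = 1.1757 × 323.08 = 379.86 MPa

380 MPa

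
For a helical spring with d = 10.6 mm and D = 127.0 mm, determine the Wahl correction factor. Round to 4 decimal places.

C = D/d = 127.0/10.6 = 11.9811
K_W = (4C−1)/(4C−4) + 0.615/C = 46.925/43.925 + 0.0513 = 1.1196

1.1196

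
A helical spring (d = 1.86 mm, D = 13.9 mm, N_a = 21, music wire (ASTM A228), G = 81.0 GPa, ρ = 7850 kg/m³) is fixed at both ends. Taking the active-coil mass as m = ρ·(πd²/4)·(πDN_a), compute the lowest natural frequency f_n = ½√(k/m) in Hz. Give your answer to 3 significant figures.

k = Gd⁴/(8D³N_a) = (81.0×10³)(1.86⁴)/(8·13.9³·21) = 2.1487 N/mm = 2148.7 N/m
Wire length L = πDN_a = π·13.9·21 = 917.03 mm
m = ρ·(πd²/4)·L = 7850 × 2.7172×10⁻⁶ m² × 0.91703 m = 0.01956 kg
f_n = ½√(k/m) = 0.5·√(2148.7/0.01956) = 0.5·√(1.0985e+05) = 165.72 Hz

166 Hz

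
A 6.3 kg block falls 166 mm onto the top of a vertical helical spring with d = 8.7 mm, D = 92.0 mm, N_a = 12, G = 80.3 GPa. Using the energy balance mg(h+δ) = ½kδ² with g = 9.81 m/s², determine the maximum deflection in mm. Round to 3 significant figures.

k = Gd⁴/(8D³N_a) = (80.3×10³)(8.7⁴)/(8·92.0³·12) = 6.154 N/mm
W = mg = 6.3 × 9.81 = 61.803 N
½kδ² − Wδ − Wh = 0 → δ = (W + √(W² + 2kWh))/k
δ = (61.803 + √(3819.6 + 126272))/6.154 = (61.803 + 360.68)/6.154 = 68.652 mm

68.7 mm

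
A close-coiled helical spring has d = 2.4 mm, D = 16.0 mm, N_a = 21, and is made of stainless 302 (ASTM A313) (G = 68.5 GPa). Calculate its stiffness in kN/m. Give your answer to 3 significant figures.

k = Gd⁴/(8D³N_a) = (68.5×10³ × 2.4⁴) / (8 × 16.0³ × 21)
  = 2.27267e+06 / 688128 = 3.3027 N/mm

3.30 kN/m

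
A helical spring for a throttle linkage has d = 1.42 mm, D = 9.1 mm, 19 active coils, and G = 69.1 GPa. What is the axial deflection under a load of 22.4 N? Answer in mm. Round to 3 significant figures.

9.13 mm

k = Gd⁴/(8D³N_a) = (69.1×10³)(1.42⁴)/(8·9.1³·19) = 2.4528 N/mm
δ = F/k = 22.4 / 2.4528 = 9.1324 mm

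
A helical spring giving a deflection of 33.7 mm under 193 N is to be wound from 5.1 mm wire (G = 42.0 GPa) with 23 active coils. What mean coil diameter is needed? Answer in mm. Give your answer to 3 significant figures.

Required rate k = F/δ = 193/33.7 = 5.727 N/mm
D = (Gd⁴/(8N_a·k))^(1/3) = (42.0×10³·5.1⁴/(8·23·5.727))^(1/3)
  = (26964)^(1/3) = 29.9867 mm

30.0 mm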